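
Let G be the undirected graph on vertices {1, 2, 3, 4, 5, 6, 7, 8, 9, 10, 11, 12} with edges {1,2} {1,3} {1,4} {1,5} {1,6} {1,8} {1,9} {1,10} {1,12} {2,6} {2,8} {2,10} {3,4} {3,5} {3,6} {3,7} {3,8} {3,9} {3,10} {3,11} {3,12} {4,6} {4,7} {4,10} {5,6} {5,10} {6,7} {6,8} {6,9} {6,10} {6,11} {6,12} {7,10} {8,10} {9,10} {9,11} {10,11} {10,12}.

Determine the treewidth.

4

A width-4 tree decomposition is:
Bags: B1 = {1, 3, 6, 8, 10}  B2 = {1, 3, 4, 6, 10}  B3 = {3, 4, 6, 7, 10}  B4 = {1, 3, 6, 9, 10}  B5 = {1, 3, 5, 6, 10}  B6 = {1, 3, 6, 10, 12}  B7 = {1, 2, 6, 8, 10}  B8 = {3, 6, 9, 10, 11}
Tree: B1–B2, B2–B3, B2–B4, B4–B5, B4–B6, B1–B7, B4–B8
Each bag holds 5 vertices, so the decomposition has width 4, which upper-bounds the treewidth. Conversely, {1, 2, 6, 8, 10} is a clique of size 5, and the vertices of any clique must share a bag in every tree decomposition; so some bag has ≥ 5 vertices and tw(G) ≥ 4. The upper and lower bounds meet at 4, so that is the treewidth.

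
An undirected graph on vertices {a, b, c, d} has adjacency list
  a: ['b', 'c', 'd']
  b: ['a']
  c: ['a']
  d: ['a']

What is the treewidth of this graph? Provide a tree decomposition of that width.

Treewidth 1.
Bags: B1 = {a, b}  B2 = {a, c}  B3 = {a, d}
Tree: B1–B2, B2–B3

Each bag holds 2 vertices, so the decomposition has width 1, which upper-bounds the treewidth. Since G has at least one edge (e.g. a–b), it is not an edgeless graph, so tw(G) ≥ 1. Therefore the treewidth is 1.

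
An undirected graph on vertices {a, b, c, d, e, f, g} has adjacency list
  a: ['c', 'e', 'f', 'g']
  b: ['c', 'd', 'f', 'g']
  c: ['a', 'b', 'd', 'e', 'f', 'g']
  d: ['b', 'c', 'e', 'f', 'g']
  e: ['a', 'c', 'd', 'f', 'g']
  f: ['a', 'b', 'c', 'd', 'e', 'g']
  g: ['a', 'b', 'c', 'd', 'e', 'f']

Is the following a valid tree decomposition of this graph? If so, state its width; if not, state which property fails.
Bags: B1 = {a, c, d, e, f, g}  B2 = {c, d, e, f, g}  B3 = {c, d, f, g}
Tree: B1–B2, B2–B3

No — vertex b appears in no bag.

A tree decomposition must satisfy three properties: every vertex lies in some bag; for every edge, both endpoints lie together in some bag; and for every vertex, the bags containing it form a connected subtree. Here vertex b appears in no bag, so the decomposition is invalid.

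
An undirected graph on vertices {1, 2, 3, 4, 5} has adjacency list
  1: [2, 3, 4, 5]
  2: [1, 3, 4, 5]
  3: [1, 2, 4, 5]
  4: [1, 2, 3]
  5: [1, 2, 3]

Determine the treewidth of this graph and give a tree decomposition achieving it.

Every bag has size at most 4, so the width is 4 − 1 = 3 and tw(G) ≤ 3. Conversely, {1, 2, 3, 4} is a clique of size 4, and the vertices of any clique must share a bag in every tree decomposition; so some bag has ≥ 4 vertices and tw(G) ≥ 3. Hence tw(G) = 3 exactly.

Treewidth 3.
One optimal decomposition is:
Bags: B1 = {1, 2, 3, 5}  B2 = {1, 2, 3, 4}
Tree: B1–B2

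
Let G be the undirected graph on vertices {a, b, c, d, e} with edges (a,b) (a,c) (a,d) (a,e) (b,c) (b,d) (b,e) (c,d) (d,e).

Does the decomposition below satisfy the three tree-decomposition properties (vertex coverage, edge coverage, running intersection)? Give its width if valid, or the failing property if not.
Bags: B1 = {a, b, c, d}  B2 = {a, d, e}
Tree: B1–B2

A tree decomposition must satisfy three properties: every vertex lies in some bag; for every edge, both endpoints lie together in some bag; and for every vertex, the bags containing it form a connected subtree. Here edge (b,e) lies in no bag, so the decomposition is invalid.

No — edge (b,e) lies in no bag.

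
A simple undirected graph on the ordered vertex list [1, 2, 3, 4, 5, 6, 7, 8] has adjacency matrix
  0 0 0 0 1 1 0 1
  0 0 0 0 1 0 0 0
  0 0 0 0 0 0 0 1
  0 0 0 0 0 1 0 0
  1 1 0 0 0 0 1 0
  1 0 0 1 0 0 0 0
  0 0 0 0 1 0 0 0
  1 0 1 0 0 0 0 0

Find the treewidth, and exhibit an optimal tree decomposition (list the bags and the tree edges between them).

Treewidth 1.
Bags: B1 = {1, 5}  B2 = {1, 6}  B3 = {2, 5}  B4 = {1, 8}  B5 = {5, 7}  B6 = {3, 8}  B7 = {4, 6}
Tree: B1–B2, B1–B3, B1–B4, B3–B5, B4–B6, B2–B7

Each bag holds 2 vertices, so the decomposition has width 1, which upper-bounds the treewidth. Any graph with an edge has treewidth ≥ 1, and G has the edge 1–5. Combining the bounds, tw(G) = 1.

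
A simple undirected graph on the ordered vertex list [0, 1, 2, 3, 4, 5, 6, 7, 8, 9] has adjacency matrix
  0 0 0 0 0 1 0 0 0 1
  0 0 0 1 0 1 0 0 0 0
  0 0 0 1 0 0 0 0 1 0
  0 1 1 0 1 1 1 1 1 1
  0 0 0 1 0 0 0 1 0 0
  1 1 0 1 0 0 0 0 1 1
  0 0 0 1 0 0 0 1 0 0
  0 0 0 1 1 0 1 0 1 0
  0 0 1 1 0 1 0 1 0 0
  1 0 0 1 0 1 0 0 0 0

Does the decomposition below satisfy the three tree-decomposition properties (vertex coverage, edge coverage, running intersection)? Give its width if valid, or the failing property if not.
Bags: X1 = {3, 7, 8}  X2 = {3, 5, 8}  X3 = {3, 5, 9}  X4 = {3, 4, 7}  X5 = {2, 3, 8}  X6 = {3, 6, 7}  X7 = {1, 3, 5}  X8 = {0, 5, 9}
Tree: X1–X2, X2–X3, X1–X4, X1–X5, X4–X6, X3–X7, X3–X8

Yes; width 2.

Checking the three conditions: (i) the bags cover all of {0, 1, 2, 3, 4, 5, 6, 7, 8, 9}; (ii) for each edge, some bag contains both endpoints; (iii) the bags containing any fixed vertex form a subtree. All hold, so the decomposition is valid with width 3 − 1 = 2.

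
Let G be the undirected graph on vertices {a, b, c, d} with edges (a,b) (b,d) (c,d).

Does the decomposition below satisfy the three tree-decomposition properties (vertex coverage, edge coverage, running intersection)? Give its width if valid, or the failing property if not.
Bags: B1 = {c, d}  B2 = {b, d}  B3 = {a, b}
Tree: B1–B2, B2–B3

Checking the three conditions: (i) the bags cover all of {a, b, c, d}; (ii) for each edge, some bag contains both endpoints; (iii) the bags containing any fixed vertex form a subtree. All hold, so the decomposition is valid with width 2 − 1 = 1.

Yes; width 1.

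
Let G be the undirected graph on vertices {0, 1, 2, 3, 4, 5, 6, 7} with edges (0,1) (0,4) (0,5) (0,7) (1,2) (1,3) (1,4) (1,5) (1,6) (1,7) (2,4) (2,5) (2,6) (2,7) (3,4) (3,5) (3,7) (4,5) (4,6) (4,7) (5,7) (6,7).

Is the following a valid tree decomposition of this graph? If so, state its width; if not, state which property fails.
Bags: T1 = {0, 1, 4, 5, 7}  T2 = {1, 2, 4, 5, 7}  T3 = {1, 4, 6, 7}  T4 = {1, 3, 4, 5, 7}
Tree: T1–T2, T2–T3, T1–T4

A tree decomposition must satisfy three properties: every vertex lies in some bag; for every edge, both endpoints lie together in some bag; and for every vertex, the bags containing it form a connected subtree. Here edge (2,6) lies in no bag, so the decomposition is invalid.

No — edge (2,6) lies in no bag.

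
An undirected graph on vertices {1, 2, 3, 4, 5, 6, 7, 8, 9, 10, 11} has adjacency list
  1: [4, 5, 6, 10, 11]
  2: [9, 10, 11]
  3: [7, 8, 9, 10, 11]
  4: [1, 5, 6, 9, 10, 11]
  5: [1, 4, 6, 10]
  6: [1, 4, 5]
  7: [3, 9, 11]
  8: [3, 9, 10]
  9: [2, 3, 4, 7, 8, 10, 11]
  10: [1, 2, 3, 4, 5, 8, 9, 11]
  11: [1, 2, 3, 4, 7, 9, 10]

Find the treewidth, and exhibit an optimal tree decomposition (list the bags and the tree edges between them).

Each bag holds 4 vertices, so the decomposition has width 3, which upper-bounds the treewidth. On the other hand G contains the 4-clique {1, 4, 10, 11}. A clique must lie in a single bag of any decomposition, so no decomposition can have width below 3. Hence tw(G) = 3 exactly.

Treewidth 3.
Bags: B1 = {4, 9, 10, 11}  B2 = {1, 4, 10, 11}  B3 = {1, 4, 5, 10}  B4 = {2, 9, 10, 11}  B5 = {3, 9, 10, 11}  B6 = {1, 4, 5, 6}  B7 = {3, 8, 9, 10}  B8 = {3, 7, 9, 11}
Tree: B1–B2, B2–B3, B1–B4, B4–B5, B3–B6, B5–B7, B5–B8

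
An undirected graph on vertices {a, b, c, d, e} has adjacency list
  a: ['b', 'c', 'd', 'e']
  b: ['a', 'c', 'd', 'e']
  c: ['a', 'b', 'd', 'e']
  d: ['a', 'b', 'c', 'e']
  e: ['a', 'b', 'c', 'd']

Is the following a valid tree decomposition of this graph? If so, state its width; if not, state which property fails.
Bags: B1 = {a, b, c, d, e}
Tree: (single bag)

Vertex coverage: the bags together contain {a, b, c, d, e}, the full vertex set. Edge coverage: each edge of G has both endpoints in at least one bag. Running intersection: for every vertex, the bags containing it form a connected subtree. All three properties hold, so this is a valid tree decomposition of width max|bag| − 1 = 4, and hence tw(G) ≤ 4.

Yes; width 4.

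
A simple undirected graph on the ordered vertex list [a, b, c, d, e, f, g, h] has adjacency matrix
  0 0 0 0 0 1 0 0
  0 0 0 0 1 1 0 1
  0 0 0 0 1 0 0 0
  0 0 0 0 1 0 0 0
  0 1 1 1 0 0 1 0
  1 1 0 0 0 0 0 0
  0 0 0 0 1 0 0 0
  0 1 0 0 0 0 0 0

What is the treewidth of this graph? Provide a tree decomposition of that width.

Treewidth 1.
One optimal decomposition is:
Bags: B1 = {d, e}  B2 = {c, e}  B3 = {b, e}  B4 = {b, h}  B5 = {e, g}  B6 = {b, f}  B7 = {a, f}
Tree: B1–B2, B2–B3, B3–B4, B1–B5, B4–B6, B6–B7

Every bag has size at most 2, so the width is 2 − 1 = 1 and tw(G) ≤ 1. Since G has at least one edge (e.g. e–d), it is not an edgeless graph, so tw(G) ≥ 1. Therefore the treewidth is 1.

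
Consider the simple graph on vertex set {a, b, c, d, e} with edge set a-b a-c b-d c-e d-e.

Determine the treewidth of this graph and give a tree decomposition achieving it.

Treewidth 2.
One optimal decomposition is:
Bags: B1 = {a, b, c}  B2 = {b, c, e}  B3 = {b, d, e}
Tree: B1–B2, B2–B3

Every bag has size at most 3, so the width is 3 − 1 = 2 and tw(G) ≤ 2. The edges b–a–c–e–d–b form a cycle, so G is not a tree and its treewidth is at least 2. Therefore the treewidth is 2.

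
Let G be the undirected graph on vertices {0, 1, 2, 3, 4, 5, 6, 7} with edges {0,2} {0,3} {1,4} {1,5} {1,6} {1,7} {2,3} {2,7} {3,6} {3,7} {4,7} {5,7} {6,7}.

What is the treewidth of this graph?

A width-2 tree decomposition is:
Bags: B1 = {1, 6, 7}  B2 = {3, 6, 7}  B3 = {1, 5, 7}  B4 = {2, 3, 7}  B5 = {0, 2, 3}  B6 = {1, 4, 7}
Tree: B1–B2, B1–B3, B2–B4, B4–B5, B3–B6
Each bag holds 3 vertices, so the decomposition has width 2, which upper-bounds the treewidth. Conversely, {0, 2, 3} is a clique of size 3, and the vertices of any clique must share a bag in every tree decomposition; so some bag has ≥ 3 vertices and tw(G) ≥ 2. Therefore the treewidth is 2.

2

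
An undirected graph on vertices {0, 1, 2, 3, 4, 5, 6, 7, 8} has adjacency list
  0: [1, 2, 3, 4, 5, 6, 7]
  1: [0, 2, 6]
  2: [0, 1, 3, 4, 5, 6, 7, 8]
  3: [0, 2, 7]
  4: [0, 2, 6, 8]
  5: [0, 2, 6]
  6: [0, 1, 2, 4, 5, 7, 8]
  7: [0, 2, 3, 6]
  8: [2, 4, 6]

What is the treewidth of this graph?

3

A width-3 tree decomposition is:
Bags: B1 = {0, 2, 6, 7}  B2 = {0, 2, 5, 6}  B3 = {0, 1, 2, 6}  B4 = {0, 2, 4, 6}  B5 = {0, 2, 3, 7}  B6 = {2, 4, 6, 8}
Tree: B1–B2, B2–B3, B2–B4, B1–B5, B4–B6
Every bag has size at most 4, so the width is 4 − 1 = 3 and tw(G) ≤ 3. For the lower bound, the 4 vertices {0, 2, 3, 7} are pairwise adjacent, and any tree decomposition puts a clique entirely inside one bag — forcing width ≥ 3. Hence tw(G) = 3 exactly.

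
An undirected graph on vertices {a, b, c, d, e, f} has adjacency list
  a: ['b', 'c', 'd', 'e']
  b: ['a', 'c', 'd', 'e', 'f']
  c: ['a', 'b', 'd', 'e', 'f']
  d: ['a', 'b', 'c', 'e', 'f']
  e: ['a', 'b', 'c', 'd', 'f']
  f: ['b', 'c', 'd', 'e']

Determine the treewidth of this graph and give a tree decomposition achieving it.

Every bag has size at most 5, so the width is 5 − 1 = 4 and tw(G) ≤ 4. For the lower bound, the 5 vertices {b, c, d, e, f} are pairwise adjacent, and any tree decomposition puts a clique entirely inside one bag — forcing width ≥ 4. The upper and lower bounds meet at 4, so that is the treewidth.

Treewidth 4.
One optimal decomposition is:
Bags: B1 = {b, c, d, e, f}  B2 = {a, b, c, d, e}
Tree: B1–B2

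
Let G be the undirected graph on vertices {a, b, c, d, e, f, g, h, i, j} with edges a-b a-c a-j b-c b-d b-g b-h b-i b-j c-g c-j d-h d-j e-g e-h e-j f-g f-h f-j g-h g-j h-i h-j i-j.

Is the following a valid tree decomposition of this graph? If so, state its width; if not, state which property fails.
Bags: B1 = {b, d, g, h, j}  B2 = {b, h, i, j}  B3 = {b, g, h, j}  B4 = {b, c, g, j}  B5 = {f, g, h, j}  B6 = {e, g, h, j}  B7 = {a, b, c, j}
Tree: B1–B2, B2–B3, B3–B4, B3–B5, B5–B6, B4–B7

A tree decomposition must satisfy three properties: every vertex lies in some bag; for every edge, both endpoints lie together in some bag; and for every vertex, the bags containing it form a connected subtree. Here bags containing vertex g are not connected in the tree, so the decomposition is invalid.

No — bags containing vertex g are not connected in the tree.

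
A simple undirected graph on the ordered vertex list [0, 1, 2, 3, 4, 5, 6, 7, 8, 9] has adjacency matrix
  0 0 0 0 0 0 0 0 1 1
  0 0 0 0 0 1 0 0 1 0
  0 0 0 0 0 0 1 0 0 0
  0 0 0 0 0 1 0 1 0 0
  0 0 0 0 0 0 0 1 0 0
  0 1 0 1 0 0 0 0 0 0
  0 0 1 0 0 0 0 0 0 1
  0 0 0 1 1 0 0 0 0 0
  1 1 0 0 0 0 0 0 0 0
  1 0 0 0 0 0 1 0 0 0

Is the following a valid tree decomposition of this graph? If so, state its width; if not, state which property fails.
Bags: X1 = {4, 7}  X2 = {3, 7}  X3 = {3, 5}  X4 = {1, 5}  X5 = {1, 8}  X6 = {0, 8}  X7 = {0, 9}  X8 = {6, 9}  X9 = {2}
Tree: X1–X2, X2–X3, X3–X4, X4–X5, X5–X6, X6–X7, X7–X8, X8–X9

No — edge (6,2) lies in no bag.

A tree decomposition must satisfy three properties: every vertex lies in some bag; for every edge, both endpoints lie together in some bag; and for every vertex, the bags containing it form a connected subtree. Here edge (6,2) lies in no bag, so the decomposition is invalid.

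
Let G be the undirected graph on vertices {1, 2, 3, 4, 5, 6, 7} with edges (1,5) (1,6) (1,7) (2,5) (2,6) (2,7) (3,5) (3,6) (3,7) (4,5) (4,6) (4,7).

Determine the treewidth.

A width-3 tree decomposition is:
Bags: B1 = {4, 5, 6, 7}  B2 = {1, 5, 6, 7}  B3 = {3, 5, 6, 7}  B4 = {2, 5, 6, 7}
Tree: B1–B2, B2–B3, B3–B4
The largest bag has 4 vertices, giving width 3; this decomposition certifies tw(G) ≤ 3. For the lower bound: the 4 vertex sets {4,7}, {1,6}, {5}, {3} are disjoint, each induces a connected subgraph, and every pair is joined by at least one edge of G. Contracting each set to a single vertex therefore yields K_{4} as a minor, and since treewidth is minor-monotone, tw(G) ≥ tw(K_{4}) = 3. Hence tw(G) = 3 exactly.

3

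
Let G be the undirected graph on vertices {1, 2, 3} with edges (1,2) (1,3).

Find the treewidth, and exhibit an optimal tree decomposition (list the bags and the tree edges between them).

Every bag has size at most 2, so the width is 2 − 1 = 1 and tw(G) ≤ 1. G has an edge, so its treewidth is at least 1. Therefore the treewidth is 1.

Treewidth 1.
One optimal decomposition is:
Bags: B1 = {1, 3}  B2 = {1, 2}
Tree: B1–B2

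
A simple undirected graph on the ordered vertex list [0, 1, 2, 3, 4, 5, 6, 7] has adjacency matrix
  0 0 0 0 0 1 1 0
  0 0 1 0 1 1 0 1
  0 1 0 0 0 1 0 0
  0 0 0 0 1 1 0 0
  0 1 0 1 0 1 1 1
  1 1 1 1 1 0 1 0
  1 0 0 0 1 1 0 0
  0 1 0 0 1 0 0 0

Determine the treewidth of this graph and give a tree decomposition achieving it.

Treewidth 2.
One optimal decomposition is:
Bags: B1 = {3, 4, 5}  B2 = {4, 5, 6}  B3 = {1, 4, 5}  B4 = {0, 5, 6}  B5 = {1, 4, 7}  B6 = {1, 2, 5}
Tree: B1–B2, B2–B3, B2–B4, B3–B5, B3–B6

The largest bag has 3 vertices, giving width 2; this decomposition certifies tw(G) ≤ 2. For the lower bound, the 3 vertices {0, 5, 6} are pairwise adjacent, and any tree decomposition puts a clique entirely inside one bag — forcing width ≥ 2. Combining the bounds, tw(G) = 2.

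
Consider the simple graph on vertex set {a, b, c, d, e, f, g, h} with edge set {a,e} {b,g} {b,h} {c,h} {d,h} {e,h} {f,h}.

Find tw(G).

A width-1 tree decomposition is:
Bags: B1 = {d, h}  B2 = {e, h}  B3 = {c, h}  B4 = {b, h}  B5 = {a, e}  B6 = {f, h}  B7 = {b, g}
Tree: B1–B2, B1–B3, B2–B4, B2–B5, B1–B6, B4–B7
The largest bag has 2 vertices, giving width 1; this decomposition certifies tw(G) ≤ 1. G has an edge, so its treewidth is at least 1. Hence tw(G) = 1 exactly.

1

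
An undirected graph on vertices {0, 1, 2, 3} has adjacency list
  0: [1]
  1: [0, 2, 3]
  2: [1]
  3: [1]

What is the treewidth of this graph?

A width-1 tree decomposition is:
Bags: B1 = {0, 1}  B2 = {1, 2}  B3 = {1, 3}
Tree: B1–B2, B2–B3
Every bag has size at most 2, so the width is 2 − 1 = 1 and tw(G) ≤ 1. Any graph with an edge has treewidth ≥ 1, and G has the edge 0–1. Therefore the treewidth is 1.

1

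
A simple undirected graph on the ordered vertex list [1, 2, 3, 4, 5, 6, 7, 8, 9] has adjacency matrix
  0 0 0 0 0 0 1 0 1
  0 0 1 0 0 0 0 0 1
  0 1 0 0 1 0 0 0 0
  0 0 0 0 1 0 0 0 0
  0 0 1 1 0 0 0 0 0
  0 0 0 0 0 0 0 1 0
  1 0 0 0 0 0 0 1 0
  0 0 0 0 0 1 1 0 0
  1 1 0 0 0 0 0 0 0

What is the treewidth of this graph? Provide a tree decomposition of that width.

Treewidth 1.
One optimal decomposition is:
Bags: B1 = {6, 8}  B2 = {7, 8}  B3 = {1, 7}  B4 = {1, 9}  B5 = {2, 9}  B6 = {2, 3}  B7 = {3, 5}  B8 = {4, 5}
Tree: B1–B2, B2–B3, B3–B4, B4–B5, B5–B6, B6–B7, B7–B8

Each bag holds 2 vertices, so the decomposition has width 1, which upper-bounds the treewidth. G has an edge, so its treewidth is at least 1. Hence tw(G) = 1 exactly.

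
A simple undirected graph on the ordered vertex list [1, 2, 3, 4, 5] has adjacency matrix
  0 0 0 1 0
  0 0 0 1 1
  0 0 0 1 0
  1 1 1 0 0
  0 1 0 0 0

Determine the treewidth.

1

A width-1 tree decomposition is:
Bags: B1 = {3, 4}  B2 = {2, 4}  B3 = {2, 5}  B4 = {1, 4}
Tree: B1–B2, B2–B3, B1–B4
The largest bag has 2 vertices, giving width 1; this decomposition certifies tw(G) ≤ 1. G has an edge, so its treewidth is at least 1. Hence tw(G) = 1 exactly.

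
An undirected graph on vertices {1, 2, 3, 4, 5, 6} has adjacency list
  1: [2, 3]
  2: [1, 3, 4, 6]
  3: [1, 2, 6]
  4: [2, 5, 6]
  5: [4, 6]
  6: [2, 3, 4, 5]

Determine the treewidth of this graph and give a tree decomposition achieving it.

Treewidth 2.
One such decomposition:
Bags: B1 = {2, 4, 6}  B2 = {4, 5, 6}  B3 = {2, 3, 6}  B4 = {1, 2, 3}
Tree: B1–B2, B1–B3, B3–B4

Each bag holds 3 vertices, so the decomposition has width 2, which upper-bounds the treewidth. Conversely, {1, 2, 3} is a clique of size 3, and the vertices of any clique must share a bag in every tree decomposition; so some bag has ≥ 3 vertices and tw(G) ≥ 2. Combining the bounds, tw(G) = 2.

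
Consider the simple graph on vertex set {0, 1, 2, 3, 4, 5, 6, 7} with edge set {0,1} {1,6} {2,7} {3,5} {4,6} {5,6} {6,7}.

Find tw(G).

A width-1 tree decomposition is:
Bags: B1 = {4, 6}  B2 = {1, 6}  B3 = {5, 6}  B4 = {6, 7}  B5 = {0, 1}  B6 = {3, 5}  B7 = {2, 7}
Tree: B1–B2, B2–B3, B1–B4, B2–B5, B3–B6, B4–B7
The largest bag has 2 vertices, giving width 1; this decomposition certifies tw(G) ≤ 1. Since G has at least one edge (e.g. 6–4), it is not an edgeless graph, so tw(G) ≥ 1. Hence tw(G) = 1 exactly.

1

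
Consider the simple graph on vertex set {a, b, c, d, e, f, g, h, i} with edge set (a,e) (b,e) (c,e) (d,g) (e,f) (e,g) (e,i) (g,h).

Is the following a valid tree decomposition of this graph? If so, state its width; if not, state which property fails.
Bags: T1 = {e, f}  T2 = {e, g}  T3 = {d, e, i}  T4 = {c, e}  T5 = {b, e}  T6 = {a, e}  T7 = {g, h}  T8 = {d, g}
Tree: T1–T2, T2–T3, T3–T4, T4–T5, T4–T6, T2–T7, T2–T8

No — bags containing vertex d are not connected in the tree.

A tree decomposition must satisfy three properties: every vertex lies in some bag; for every edge, both endpoints lie together in some bag; and for every vertex, the bags containing it form a connected subtree. Here bags containing vertex d are not connected in the tree, so the decomposition is invalid.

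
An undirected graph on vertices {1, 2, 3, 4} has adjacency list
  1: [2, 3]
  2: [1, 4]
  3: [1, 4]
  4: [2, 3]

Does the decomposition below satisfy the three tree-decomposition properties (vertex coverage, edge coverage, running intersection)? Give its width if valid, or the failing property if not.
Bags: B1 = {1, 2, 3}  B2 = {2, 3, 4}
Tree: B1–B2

Checking the three conditions: (i) the bags cover all of {1, 2, 3, 4}; (ii) for each edge, some bag contains both endpoints; (iii) the bags containing any fixed vertex form a subtree. All hold, so the decomposition is valid with width 3 − 1 = 2.

Yes; width 2.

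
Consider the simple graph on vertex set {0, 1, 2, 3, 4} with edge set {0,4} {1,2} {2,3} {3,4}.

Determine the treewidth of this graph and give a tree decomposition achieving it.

Treewidth 1.
One optimal decomposition is:
Bags: B1 = {1, 2}  B2 = {2, 3}  B3 = {3, 4}  B4 = {0, 4}
Tree: B1–B2, B2–B3, B3–B4

The largest bag has 2 vertices, giving width 1; this decomposition certifies tw(G) ≤ 1. Any graph with an edge has treewidth ≥ 1, and G has the edge 1–2. Combining the bounds, tw(G) = 1.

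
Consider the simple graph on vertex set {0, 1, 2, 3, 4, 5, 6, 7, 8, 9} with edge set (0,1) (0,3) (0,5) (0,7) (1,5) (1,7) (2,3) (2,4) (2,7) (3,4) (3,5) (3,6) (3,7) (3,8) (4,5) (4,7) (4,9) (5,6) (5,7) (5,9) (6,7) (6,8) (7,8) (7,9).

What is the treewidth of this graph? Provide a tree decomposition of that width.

The largest bag has 4 vertices, giving width 3; this decomposition certifies tw(G) ≤ 3. On the other hand G contains the 4-clique {0, 1, 5, 7}. A clique must lie in a single bag of any decomposition, so no decomposition can have width below 3. Hence tw(G) = 3 exactly.

Treewidth 3.
Bags: B1 = {3, 5, 6, 7}  B2 = {3, 4, 5, 7}  B3 = {0, 3, 5, 7}  B4 = {3, 6, 7, 8}  B5 = {4, 5, 7, 9}  B6 = {2, 3, 4, 7}  B7 = {0, 1, 5, 7}
Tree: B1–B2, B2–B3, B1–B4, B2–B5, B2–B6, B3–B7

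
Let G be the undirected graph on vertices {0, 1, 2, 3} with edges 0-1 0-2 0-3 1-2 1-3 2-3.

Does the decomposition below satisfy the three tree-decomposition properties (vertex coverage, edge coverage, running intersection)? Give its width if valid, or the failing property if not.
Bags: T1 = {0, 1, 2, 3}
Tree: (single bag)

Yes; width 3.

Vertex coverage: the bags together contain {0, 1, 2, 3}, the full vertex set. Edge coverage: each edge of G has both endpoints in at least one bag. Running intersection: for every vertex, the bags containing it form a connected subtree. All three properties hold, so this is a valid tree decomposition of width max|bag| − 1 = 3, and hence tw(G) ≤ 3.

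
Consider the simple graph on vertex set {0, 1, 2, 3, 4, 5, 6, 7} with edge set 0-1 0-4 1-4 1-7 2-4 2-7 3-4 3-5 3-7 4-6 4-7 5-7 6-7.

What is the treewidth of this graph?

2

A width-2 tree decomposition is:
Bags: B1 = {1, 4, 7}  B2 = {3, 4, 7}  B3 = {0, 1, 4}  B4 = {4, 6, 7}  B5 = {2, 4, 7}  B6 = {3, 5, 7}
Tree: B1–B2, B1–B3, B1–B4, B4–B5, B2–B6
The largest bag has 3 vertices, giving width 2; this decomposition certifies tw(G) ≤ 2. On the other hand G contains the 3-clique {0, 1, 4}. A clique must lie in a single bag of any decomposition, so no decomposition can have width below 2. Therefore the treewidth is 2.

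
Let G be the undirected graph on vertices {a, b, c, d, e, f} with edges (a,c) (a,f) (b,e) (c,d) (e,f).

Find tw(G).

A width-1 tree decomposition is:
Bags: B1 = {c, d}  B2 = {a, c}  B3 = {a, f}  B4 = {e, f}  B5 = {b, e}
Tree: B1–B2, B2–B3, B3–B4, B4–B5
Each bag holds 2 vertices, so the decomposition has width 1, which upper-bounds the treewidth. Since G has at least one edge (e.g. d–c), it is not an edgeless graph, so tw(G) ≥ 1. Combining the bounds, tw(G) = 1.

1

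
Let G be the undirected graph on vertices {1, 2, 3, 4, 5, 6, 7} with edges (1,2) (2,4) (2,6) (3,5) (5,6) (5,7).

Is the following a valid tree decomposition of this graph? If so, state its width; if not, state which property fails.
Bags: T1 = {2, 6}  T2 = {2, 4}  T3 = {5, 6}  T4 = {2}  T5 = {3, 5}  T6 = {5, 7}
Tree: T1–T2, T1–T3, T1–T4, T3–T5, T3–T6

No — vertex 1 appears in no bag.

A tree decomposition must satisfy three properties: every vertex lies in some bag; for every edge, both endpoints lie together in some bag; and for every vertex, the bags containing it form a connected subtree. Here vertex 1 appears in no bag, so the decomposition is invalid.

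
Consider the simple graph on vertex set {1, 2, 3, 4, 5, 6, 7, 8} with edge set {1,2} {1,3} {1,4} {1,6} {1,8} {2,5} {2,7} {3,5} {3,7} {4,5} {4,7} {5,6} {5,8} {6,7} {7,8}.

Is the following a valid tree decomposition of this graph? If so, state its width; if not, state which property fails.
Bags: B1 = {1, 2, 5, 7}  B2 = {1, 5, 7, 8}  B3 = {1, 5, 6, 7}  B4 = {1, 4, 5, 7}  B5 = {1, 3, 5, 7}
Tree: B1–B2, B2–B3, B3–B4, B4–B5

Yes; width 3.

Every vertex of G appears in some bag (union = {1, 2, 3, 4, 5, 6, 7, 8}); every edge is covered by a bag; and for each vertex v the set of bags containing v is connected in the bag tree. The decomposition is therefore valid. The largest bag has 4 vertices, so the width is 3.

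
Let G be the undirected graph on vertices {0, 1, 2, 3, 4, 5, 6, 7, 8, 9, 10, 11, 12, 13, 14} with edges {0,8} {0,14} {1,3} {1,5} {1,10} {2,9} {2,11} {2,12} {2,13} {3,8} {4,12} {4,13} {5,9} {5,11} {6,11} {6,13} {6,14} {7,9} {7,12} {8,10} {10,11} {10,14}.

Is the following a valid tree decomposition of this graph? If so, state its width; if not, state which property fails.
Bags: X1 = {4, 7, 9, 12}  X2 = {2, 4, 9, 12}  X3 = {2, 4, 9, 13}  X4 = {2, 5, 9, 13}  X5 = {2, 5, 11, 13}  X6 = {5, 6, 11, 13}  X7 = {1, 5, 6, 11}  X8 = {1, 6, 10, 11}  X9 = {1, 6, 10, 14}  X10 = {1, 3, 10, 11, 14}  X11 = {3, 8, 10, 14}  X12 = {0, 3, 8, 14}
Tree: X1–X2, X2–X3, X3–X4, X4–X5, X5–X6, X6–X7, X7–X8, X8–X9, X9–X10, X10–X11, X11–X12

A tree decomposition must satisfy three properties: every vertex lies in some bag; for every edge, both endpoints lie together in some bag; and for every vertex, the bags containing it form a connected subtree. Here bags containing vertex 11 are not connected in the tree, so the decomposition is invalid.

No — bags containing vertex 11 are not connected in the tree.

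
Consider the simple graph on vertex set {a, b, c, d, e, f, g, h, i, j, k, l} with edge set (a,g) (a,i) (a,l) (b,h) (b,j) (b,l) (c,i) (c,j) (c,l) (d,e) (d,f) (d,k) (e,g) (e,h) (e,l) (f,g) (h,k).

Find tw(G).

3

A width-3 tree decomposition is:
Bags: B1 = {d, f, g, k}  B2 = {d, e, g, k}  B3 = {e, g, h, k}  B4 = {a, e, g, h}  B5 = {a, e, h, l}  B6 = {a, b, h, l}  B7 = {a, b, i, l}  B8 = {b, c, i, l}  B9 = {b, c, i, j}
Tree: B1–B2, B2–B3, B3–B4, B4–B5, B5–B6, B6–B7, B7–B8, B8–B9
The largest bag has 4 vertices, giving width 3; this decomposition certifies tw(G) ≤ 3. For the lower bound: the 4 vertex sets {d,f,k}, {g}, {e}, {a,b,h,l} are disjoint, each induces a connected subgraph, and every pair is joined by at least one edge of G. Contracting each set to a single vertex therefore yields K_{4} as a minor, and since treewidth is minor-monotone, tw(G) ≥ tw(K_{4}) = 3. Hence tw(G) = 3 exactly.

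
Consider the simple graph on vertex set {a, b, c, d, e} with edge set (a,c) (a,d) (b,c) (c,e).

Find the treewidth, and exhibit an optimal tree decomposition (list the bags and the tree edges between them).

Every bag has size at most 2, so the width is 2 − 1 = 1 and tw(G) ≤ 1. G has an edge, so its treewidth is at least 1. Therefore the treewidth is 1.

Treewidth 1.
One optimal decomposition is:
Bags: B1 = {a, d}  B2 = {a, c}  B3 = {b, c}  B4 = {c, e}
Tree: B1–B2, B2–B3, B2–B4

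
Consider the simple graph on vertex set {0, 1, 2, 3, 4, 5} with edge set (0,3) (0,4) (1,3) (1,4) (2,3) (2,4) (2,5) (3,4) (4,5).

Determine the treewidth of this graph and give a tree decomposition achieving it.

Treewidth 2.
One such decomposition:
Bags: B1 = {2, 3, 4}  B2 = {1, 3, 4}  B3 = {0, 3, 4}  B4 = {2, 4, 5}
Tree: B1–B2, B1–B3, B1–B4

Every bag has size at most 3, so the width is 3 − 1 = 2 and tw(G) ≤ 2. Conversely, {0, 3, 4} is a clique of size 3, and the vertices of any clique must share a bag in every tree decomposition; so some bag has ≥ 3 vertices and tw(G) ≥ 2. The upper and lower bounds meet at 2, so that is the treewidth.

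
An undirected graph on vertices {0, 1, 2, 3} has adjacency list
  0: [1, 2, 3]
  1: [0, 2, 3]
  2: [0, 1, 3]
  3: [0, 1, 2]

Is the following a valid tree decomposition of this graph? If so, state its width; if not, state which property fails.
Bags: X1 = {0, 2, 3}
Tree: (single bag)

A tree decomposition must satisfy three properties: every vertex lies in some bag; for every edge, both endpoints lie together in some bag; and for every vertex, the bags containing it form a connected subtree. Here vertex 1 appears in no bag, so the decomposition is invalid.

No — vertex 1 appears in no bag.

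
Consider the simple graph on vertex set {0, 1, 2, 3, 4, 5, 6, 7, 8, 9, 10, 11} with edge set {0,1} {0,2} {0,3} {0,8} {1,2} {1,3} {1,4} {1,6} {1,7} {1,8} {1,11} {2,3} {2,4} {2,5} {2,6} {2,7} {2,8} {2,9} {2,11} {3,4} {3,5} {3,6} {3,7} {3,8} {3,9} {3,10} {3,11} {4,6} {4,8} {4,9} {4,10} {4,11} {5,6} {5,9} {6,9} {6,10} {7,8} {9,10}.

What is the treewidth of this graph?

4

A width-4 tree decomposition is:
Bags: B1 = {1, 2, 3, 4, 8}  B2 = {0, 1, 2, 3, 8}  B3 = {1, 2, 3, 4, 6}  B4 = {1, 2, 3, 7, 8}  B5 = {2, 3, 4, 6, 9}  B6 = {2, 3, 5, 6, 9}  B7 = {1, 2, 3, 4, 11}  B8 = {3, 4, 6, 9, 10}
Tree: B1–B2, B1–B3, B2–B4, B3–B5, B5–B6, B3–B7, B5–B8
The largest bag has 5 vertices, giving width 4; this decomposition certifies tw(G) ≤ 4. On the other hand G contains the 5-clique {0, 1, 2, 3, 8}. A clique must lie in a single bag of any decomposition, so no decomposition can have width below 4. Hence tw(G) = 4 exactly.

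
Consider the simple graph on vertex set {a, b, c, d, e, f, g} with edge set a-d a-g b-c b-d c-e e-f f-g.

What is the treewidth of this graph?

2

A width-2 tree decomposition is:
Bags: B1 = {a, d, g}  B2 = {b, d, g}  B3 = {b, c, g}  B4 = {c, e, g}  B5 = {e, f, g}
Tree: B1–B2, B2–B3, B3–B4, B4–B5
Each bag holds 3 vertices, so the decomposition has width 2, which upper-bounds the treewidth. For the lower bound, G contains the cycle g–a–d–b–c–e–f–g, so G is not a forest; only forests have treewidth ≤ 1, hence tw(G) ≥ 2. Combining the bounds, tw(G) = 2.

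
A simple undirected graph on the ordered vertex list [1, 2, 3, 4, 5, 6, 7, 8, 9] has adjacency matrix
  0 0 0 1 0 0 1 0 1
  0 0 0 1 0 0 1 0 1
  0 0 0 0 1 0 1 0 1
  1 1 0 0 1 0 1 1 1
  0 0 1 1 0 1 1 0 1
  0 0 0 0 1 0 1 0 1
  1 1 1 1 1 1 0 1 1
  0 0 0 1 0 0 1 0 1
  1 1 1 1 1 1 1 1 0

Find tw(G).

3

A width-3 tree decomposition is:
Bags: B1 = {3, 5, 7, 9}  B2 = {4, 5, 7, 9}  B3 = {4, 7, 8, 9}  B4 = {5, 6, 7, 9}  B5 = {1, 4, 7, 9}  B6 = {2, 4, 7, 9}
Tree: B1–B2, B2–B3, B2–B4, B2–B5, B2–B6
Each bag holds 4 vertices, so the decomposition has width 3, which upper-bounds the treewidth. On the other hand G contains the 4-clique {3, 5, 7, 9}. A clique must lie in a single bag of any decomposition, so no decomposition can have width below 3. The upper and lower bounds meet at 3, so that is the treewidth.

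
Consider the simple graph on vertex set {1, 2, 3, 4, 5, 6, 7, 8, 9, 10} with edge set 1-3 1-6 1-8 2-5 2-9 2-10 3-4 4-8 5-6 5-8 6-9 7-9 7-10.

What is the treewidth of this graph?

2

A width-2 tree decomposition is:
Bags: B1 = {7, 9, 10}  B2 = {2, 9, 10}  B3 = {2, 6, 9}  B4 = {2, 5, 6}  B5 = {1, 5, 6}  B6 = {1, 5, 8}  B7 = {1, 3, 8}  B8 = {3, 4, 8}
Tree: B1–B2, B2–B3, B3–B4, B4–B5, B5–B6, B6–B7, B7–B8
Each bag holds 3 vertices, so the decomposition has width 2, which upper-bounds the treewidth. Since 7–10–2–9–7 is a cycle in G, G is not acyclic. Forests are exactly the graphs of treewidth ≤ 1, so tw(G) ≥ 2. Therefore the treewidth is 2.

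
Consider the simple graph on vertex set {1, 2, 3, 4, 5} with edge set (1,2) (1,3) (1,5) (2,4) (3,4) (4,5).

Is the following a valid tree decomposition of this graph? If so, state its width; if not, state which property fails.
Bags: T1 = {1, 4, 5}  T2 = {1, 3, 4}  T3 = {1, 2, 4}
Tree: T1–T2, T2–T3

Checking the three conditions: (i) the bags cover all of {1, 2, 3, 4, 5}; (ii) for each edge, some bag contains both endpoints; (iii) the bags containing any fixed vertex form a subtree. All hold, so the decomposition is valid with width 3 − 1 = 2.

Yes; width 2.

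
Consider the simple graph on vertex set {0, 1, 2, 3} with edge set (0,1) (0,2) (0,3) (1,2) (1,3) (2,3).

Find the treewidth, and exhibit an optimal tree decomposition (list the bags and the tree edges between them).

Treewidth 3.
One optimal decomposition is:
Bags: B1 = {0, 1, 2, 3}
Tree: (single bag)

A single bag containing all 4 vertices is trivially a valid decomposition of width 3. On the other hand G contains the 4-clique {0, 1, 2, 3}. A clique must lie in a single bag of any decomposition, so no decomposition can have width below 3. Hence tw(G) = 3 exactly.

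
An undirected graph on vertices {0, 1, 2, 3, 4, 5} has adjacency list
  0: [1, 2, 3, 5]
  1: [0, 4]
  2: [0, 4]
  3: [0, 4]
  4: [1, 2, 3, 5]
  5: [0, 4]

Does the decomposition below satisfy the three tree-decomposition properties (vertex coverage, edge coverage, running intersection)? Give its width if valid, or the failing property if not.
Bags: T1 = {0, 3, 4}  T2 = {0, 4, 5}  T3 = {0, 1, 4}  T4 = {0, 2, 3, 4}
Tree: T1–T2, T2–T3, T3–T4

No — bags containing vertex 3 are not connected in the tree.

A tree decomposition must satisfy three properties: every vertex lies in some bag; for every edge, both endpoints lie together in some bag; and for every vertex, the bags containing it form a connected subtree. Here bags containing vertex 3 are not connected in the tree, so the decomposition is invalid.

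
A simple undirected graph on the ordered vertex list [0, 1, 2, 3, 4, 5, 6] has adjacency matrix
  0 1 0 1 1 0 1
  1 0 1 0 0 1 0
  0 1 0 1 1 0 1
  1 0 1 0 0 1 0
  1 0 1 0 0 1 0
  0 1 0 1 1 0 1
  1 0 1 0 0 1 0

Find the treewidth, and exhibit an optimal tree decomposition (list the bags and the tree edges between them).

Treewidth 3.
One such decomposition:
Bags: B1 = {0, 1, 2, 5}  B2 = {0, 2, 3, 5}  B3 = {0, 2, 4, 5}  B4 = {0, 2, 5, 6}
Tree: B1–B2, B2–B3, B3–B4

Every bag has size at most 4, so the width is 4 − 1 = 3 and tw(G) ≤ 3. For the lower bound: the 4 vertex sets {0,1}, {3,5}, {2}, {4} are disjoint, each induces a connected subgraph, and every pair is joined by at least one edge of G. Contracting each set to a single vertex therefore yields K_{4} as a minor, and since treewidth is minor-monotone, tw(G) ≥ tw(K_{4}) = 3. Combining the bounds, tw(G) = 3.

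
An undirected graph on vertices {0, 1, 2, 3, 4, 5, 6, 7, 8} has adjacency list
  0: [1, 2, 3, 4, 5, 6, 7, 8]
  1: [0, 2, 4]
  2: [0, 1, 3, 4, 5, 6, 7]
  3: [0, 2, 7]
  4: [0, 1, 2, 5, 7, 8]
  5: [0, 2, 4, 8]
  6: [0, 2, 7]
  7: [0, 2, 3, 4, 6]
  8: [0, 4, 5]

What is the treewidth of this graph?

3

A width-3 tree decomposition is:
Bags: B1 = {0, 2, 4, 5}  B2 = {0, 4, 5, 8}  B3 = {0, 1, 2, 4}  B4 = {0, 2, 4, 7}  B5 = {0, 2, 3, 7}  B6 = {0, 2, 6, 7}
Tree: B1–B2, B1–B3, B1–B4, B4–B5, B4–B6
The largest bag has 4 vertices, giving width 3; this decomposition certifies tw(G) ≤ 3. Conversely, {0, 4, 5, 8} is a clique of size 4, and the vertices of any clique must share a bag in every tree decomposition; so some bag has ≥ 4 vertices and tw(G) ≥ 3. The upper and lower bounds meet at 3, so that is the treewidth.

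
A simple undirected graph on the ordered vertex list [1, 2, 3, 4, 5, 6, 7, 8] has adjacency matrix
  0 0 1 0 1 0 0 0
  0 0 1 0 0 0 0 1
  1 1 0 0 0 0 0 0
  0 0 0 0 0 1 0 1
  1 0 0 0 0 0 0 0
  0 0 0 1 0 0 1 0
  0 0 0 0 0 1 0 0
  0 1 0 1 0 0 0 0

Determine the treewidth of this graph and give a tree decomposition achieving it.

Every bag has size at most 2, so the width is 2 − 1 = 1 and tw(G) ≤ 1. Since G has at least one edge (e.g. 7–6), it is not an edgeless graph, so tw(G) ≥ 1. Therefore the treewidth is 1.

Treewidth 1.
Bags: B1 = {6, 7}  B2 = {4, 6}  B3 = {4, 8}  B4 = {2, 8}  B5 = {2, 3}  B6 = {1, 3}  B7 = {1, 5}
Tree: B1–B2, B2–B3, B3–B4, B4–B5, B5–B6, B6–B7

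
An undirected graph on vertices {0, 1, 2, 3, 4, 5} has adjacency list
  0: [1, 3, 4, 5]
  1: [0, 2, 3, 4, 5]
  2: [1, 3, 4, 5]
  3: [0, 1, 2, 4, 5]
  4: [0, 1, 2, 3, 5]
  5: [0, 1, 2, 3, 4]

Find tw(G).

A width-4 tree decomposition is:
Bags: B1 = {0, 1, 3, 4, 5}  B2 = {1, 2, 3, 4, 5}
Tree: B1–B2
Every bag has size at most 5, so the width is 5 − 1 = 4 and tw(G) ≤ 4. Conversely, {0, 1, 3, 4, 5} is a clique of size 5, and the vertices of any clique must share a bag in every tree decomposition; so some bag has ≥ 5 vertices and tw(G) ≥ 4. Hence tw(G) = 4 exactly.

4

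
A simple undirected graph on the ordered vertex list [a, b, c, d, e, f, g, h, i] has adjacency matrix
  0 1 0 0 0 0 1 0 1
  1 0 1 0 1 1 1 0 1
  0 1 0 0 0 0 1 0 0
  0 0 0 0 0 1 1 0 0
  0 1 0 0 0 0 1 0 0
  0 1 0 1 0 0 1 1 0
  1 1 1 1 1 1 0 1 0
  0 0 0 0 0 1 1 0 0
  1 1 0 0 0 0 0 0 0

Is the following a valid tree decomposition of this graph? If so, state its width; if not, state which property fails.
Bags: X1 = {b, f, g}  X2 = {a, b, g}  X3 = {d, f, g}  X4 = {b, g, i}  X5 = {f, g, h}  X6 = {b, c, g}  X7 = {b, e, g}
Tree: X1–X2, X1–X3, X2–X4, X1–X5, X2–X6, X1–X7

No — edge (a,i) lies in no bag.

A tree decomposition must satisfy three properties: every vertex lies in some bag; for every edge, both endpoints lie together in some bag; and for every vertex, the bags containing it form a connected subtree. Here edge (a,i) lies in no bag, so the decomposition is invalid.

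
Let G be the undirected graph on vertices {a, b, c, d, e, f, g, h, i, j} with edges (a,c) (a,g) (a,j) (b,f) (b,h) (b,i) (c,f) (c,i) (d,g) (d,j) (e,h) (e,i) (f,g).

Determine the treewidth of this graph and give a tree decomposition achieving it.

Treewidth 2.
Bags: B1 = {b, e, h}  B2 = {b, e, i}  B3 = {b, f, i}  B4 = {c, f, i}  B5 = {c, f, g}  B6 = {a, c, g}  B7 = {a, d, g}  B8 = {a, d, j}
Tree: B1–B2, B2–B3, B3–B4, B4–B5, B5–B6, B6–B7, B7–B8

Each bag holds 3 vertices, so the decomposition has width 2, which upper-bounds the treewidth. The edges h–e–i–b–h form a cycle, so G is not a tree and its treewidth is at least 2. Hence tw(G) = 2 exactly.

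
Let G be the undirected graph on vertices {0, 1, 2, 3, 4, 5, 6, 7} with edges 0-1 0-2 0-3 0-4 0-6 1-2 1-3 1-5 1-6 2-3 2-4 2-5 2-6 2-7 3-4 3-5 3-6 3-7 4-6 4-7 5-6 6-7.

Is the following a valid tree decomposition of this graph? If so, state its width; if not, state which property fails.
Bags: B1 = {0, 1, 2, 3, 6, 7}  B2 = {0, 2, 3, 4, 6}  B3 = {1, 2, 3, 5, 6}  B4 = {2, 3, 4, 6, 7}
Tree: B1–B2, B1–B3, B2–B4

A tree decomposition must satisfy three properties: every vertex lies in some bag; for every edge, both endpoints lie together in some bag; and for every vertex, the bags containing it form a connected subtree. Here bags containing vertex 7 are not connected in the tree, so the decomposition is invalid.

No — bags containing vertex 7 are not connected in the tree.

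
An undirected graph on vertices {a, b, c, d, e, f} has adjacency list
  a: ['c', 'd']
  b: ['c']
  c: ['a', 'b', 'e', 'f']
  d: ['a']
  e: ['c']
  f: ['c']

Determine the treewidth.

A width-1 tree decomposition is:
Bags: B1 = {c, e}  B2 = {a, c}  B3 = {b, c}  B4 = {c, f}  B5 = {a, d}
Tree: B1–B2, B1–B3, B3–B4, B2–B5
The largest bag has 2 vertices, giving width 1; this decomposition certifies tw(G) ≤ 1. Any graph with an edge has treewidth ≥ 1, and G has the edge e–c. The upper and lower bounds meet at 1, so that is the treewidth.

1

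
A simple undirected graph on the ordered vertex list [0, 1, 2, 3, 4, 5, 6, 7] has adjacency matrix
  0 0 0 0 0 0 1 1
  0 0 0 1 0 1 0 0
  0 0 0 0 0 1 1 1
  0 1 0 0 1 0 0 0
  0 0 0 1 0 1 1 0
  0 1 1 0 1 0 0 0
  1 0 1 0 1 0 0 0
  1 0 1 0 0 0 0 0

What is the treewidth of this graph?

2

A width-2 tree decomposition is:
Bags: B1 = {1, 3, 4}  B2 = {1, 4, 5}  B3 = {4, 5, 6}  B4 = {2, 5, 6}  B5 = {0, 2, 6}  B6 = {0, 2, 7}
Tree: B1–B2, B2–B3, B3–B4, B4–B5, B5–B6
Every bag has size at most 3, so the width is 3 − 1 = 2 and tw(G) ≤ 2. The edges 3–1–5–4–3 form a cycle, so G is not a tree and its treewidth is at least 2. Combining the bounds, tw(G) = 2.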